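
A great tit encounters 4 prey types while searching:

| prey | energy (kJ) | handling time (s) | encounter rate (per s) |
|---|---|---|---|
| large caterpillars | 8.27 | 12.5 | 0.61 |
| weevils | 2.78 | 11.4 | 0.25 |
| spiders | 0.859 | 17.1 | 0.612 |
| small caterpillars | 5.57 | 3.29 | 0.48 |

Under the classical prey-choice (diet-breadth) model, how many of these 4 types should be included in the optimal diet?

Profitabilities (E/h, kJ/s): small caterpillars 1.69, large caterpillars 0.662, weevils 0.244, spiders 0.0502. Add prey in this order while the next type's profitability exceeds the intake rate on those already taken.
Rate on top 1: 1.037. large caterpillars: 0.662 < 1.037 → exclude; stop.
Optimal diet: small caterpillars — 1 of 4 types.

1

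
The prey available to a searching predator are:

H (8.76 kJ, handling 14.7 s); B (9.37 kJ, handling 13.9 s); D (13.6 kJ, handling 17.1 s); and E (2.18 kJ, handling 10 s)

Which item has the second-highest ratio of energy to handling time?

Profitability E/h (kJ/s): H = 8.76/14.7 = 0.596, B = 9.37/13.9 = 0.674, D = 13.6/17.1 = 0.795, E = 2.18/10 = 0.218.
Ranked: D > B > H > E.

B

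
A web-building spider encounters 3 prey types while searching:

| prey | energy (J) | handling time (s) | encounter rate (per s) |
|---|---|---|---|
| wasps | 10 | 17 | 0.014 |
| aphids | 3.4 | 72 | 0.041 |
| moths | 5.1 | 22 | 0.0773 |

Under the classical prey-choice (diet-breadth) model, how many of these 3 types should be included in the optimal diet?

2

Rank by E/h (J/s): wasps 0.588, moths 0.232, aphids 0.0472. Include each in turn until the next type's E/h falls below the running intake rate.
Rate on top 1: 0.1131. moths: 0.232 > 0.1131 → include.
Rate on top 2: 0.1818. aphids: 0.0472 < 0.1818 → exclude; stop.
Optimal diet: wasps, moths — 2 of 3 types.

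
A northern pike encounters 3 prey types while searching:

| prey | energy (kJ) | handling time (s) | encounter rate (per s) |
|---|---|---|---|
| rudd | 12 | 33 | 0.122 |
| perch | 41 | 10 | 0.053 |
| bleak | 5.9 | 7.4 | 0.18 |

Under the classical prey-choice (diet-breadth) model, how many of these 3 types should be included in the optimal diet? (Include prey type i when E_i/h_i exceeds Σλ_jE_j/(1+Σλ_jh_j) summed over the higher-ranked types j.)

1

E/h in descending order: perch 4.1, bleak 0.797, rudd 0.364 kJ/s. The optimal diet is the largest prefix of this list for which every included type satisfies E_i/h_i > R on the types above it.
Rate on top 1: 1.42. bleak: 0.797 < 1.42 → exclude; stop.
Optimal diet: perch — 1 of 3 types.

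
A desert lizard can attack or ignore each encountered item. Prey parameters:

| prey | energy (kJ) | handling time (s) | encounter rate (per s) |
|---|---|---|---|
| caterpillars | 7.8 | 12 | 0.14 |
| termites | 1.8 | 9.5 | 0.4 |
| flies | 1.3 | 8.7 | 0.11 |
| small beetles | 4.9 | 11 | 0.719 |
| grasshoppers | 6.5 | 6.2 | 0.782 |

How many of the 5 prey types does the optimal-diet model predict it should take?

1

Profitabilities (E/h, kJ/s): grasshoppers 1.05, caterpillars 0.65, small beetles 0.445, termites 0.189, flies 0.149. Add prey in this order while the next type's profitability exceeds the intake rate on those already taken.
Rate on top 1: 0.8691. caterpillars: 0.65 < 0.8691 → exclude; stop.
Optimal diet: grasshoppers — 1 of 5 types.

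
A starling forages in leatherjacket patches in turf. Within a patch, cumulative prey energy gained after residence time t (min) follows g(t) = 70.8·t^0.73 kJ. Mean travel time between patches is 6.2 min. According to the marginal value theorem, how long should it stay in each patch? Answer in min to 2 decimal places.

Maximise g(t)/(T+t): set derivative to zero → g'(t)(T+t) = g(t).
g'(t) = 0.73·70.8·t^-0.27. Setting 0.73·70.8·t^-0.27 = 70.8·t^0.73/(6.2+t) gives 0.73(6.2+t) = t, so 0.27·t = 0.73×6.2.
t* = 0.73×6.2/0.27 = 16.76 min.

16.76 min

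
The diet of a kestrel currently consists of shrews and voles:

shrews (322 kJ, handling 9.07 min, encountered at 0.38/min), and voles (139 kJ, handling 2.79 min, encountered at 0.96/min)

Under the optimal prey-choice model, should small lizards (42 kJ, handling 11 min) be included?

No

Current rate: (0.38×322 + 0.96×139)/(1 + 0.38×9.07 + 0.96×2.79) = 35.9 kJ/min.
small lizards: E/h = 42/11 = 3.818 kJ/min.
3.818 < 35.9, so adding small lizards would lower the average — exclude it.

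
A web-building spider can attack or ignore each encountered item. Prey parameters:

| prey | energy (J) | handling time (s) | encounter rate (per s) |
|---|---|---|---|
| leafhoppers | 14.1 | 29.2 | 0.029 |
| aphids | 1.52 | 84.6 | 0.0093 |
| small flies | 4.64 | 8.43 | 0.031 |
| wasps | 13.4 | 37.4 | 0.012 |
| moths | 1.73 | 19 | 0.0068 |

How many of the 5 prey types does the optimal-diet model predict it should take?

E/h in descending order: small flies 0.55, leafhoppers 0.483, wasps 0.358, moths 0.0911, aphids 0.018 J/s. The optimal diet is the largest prefix of this list for which every included type satisfies E_i/h_i > R on the types above it.
Rate on top 1: 0.114. leafhoppers: 0.483 > 0.114 → include.
Rate on top 2: 0.2622. wasps: 0.358 > 0.2622 → include.
Rate on top 3: 0.2791. moths: 0.0911 < 0.2791 → exclude; stop.
Optimal diet: small flies, leafhoppers, wasps — 3 of 5 types.

3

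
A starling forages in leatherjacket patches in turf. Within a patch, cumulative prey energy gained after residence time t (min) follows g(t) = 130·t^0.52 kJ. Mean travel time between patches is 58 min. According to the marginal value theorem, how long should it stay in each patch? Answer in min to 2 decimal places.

Maximise g(t)/(T+t): set derivative to zero → g'(t)(T+t) = g(t).
g'(t) = 0.52·130·t^-0.48. Setting 0.52·130·t^-0.48 = 130·t^0.52/(58+t) gives 0.52(58+t) = t, so 0.48·t = 0.52×58.
t* = 0.52×58/0.48 = 62.83 min.

62.83 min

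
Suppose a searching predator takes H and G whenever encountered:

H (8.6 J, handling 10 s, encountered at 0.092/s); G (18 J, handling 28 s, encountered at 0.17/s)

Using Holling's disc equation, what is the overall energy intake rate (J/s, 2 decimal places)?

0.58 J/s

R = (0.092×8.6 + 0.17×18) / (1 + 0.092×10 + 0.17×28) = 3.851/6.68 = 0.5765 J/s.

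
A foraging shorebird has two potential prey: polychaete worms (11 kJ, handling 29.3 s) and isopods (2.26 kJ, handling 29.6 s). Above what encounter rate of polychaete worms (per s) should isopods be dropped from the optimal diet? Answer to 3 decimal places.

At the threshold, the rate on polychaete worms alone equals the profitability of isopods: λ·11/(1 + λ·29.3) = 2.26/29.6 = 0.07635.
Rearranging, λ(11 − 0.07635×29.3) = 0.07635, so λ = 0.07635/8.763 = 0.008713 per s.

0.009 per s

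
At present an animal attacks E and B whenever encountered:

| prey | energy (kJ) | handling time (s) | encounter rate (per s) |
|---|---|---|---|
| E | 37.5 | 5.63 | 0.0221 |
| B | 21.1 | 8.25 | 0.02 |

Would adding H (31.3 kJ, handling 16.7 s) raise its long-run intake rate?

On E and B alone, R = ΣλE/(1+Σλh) = 1.251/1.289 = 0.97 kJ/s.
Profitability of H: 31.3/16.7 = 1.874 kJ/s.
Since 1.874 > R, including H increases the long-run rate.

Yes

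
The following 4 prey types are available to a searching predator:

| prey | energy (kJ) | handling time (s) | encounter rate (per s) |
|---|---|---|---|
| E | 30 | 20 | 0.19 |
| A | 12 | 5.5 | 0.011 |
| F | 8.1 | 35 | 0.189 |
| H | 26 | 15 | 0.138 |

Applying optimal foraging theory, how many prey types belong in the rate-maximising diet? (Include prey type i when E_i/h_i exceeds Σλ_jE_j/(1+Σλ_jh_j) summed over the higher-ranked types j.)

E/h in descending order: A 2.18, H 1.73, E 1.5, F 0.231 kJ/s. The optimal diet is the largest prefix of this list for which every included type satisfies E_i/h_i > R on the types above it.
Rate on top 1: 0.1245. H: 1.73 > 0.1245 → include.
Rate on top 2: 1.188. E: 1.5 > 1.188 → include.
Rate on top 3: 1.359. F: 0.231 < 1.359 → exclude; stop.
Optimal diet: A, H, E — 3 of 4 types.

3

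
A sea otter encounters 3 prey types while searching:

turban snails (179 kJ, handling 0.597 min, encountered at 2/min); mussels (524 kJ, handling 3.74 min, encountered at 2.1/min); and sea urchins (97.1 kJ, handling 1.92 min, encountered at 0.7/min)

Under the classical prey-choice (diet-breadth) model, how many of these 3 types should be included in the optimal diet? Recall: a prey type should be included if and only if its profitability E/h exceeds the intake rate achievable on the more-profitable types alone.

1

Rank by E/h (kJ/min): turban snails 300, mussels 140, sea urchins 50.6. Include each in turn until the next type's E/h falls below the running intake rate.
Rate on top 1: 163.2. mussels: 140 < 163.2 → exclude; stop.
Optimal diet: turban snails — 1 of 3 types.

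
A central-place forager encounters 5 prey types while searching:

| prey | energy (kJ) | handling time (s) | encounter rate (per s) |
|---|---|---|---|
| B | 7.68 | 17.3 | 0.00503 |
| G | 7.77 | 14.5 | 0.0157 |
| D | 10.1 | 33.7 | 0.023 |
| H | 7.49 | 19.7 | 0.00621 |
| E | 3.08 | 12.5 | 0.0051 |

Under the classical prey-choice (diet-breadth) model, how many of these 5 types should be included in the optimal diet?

5

Profitabilities (E/h, kJ/s): G 0.536, B 0.444, H 0.38, D 0.3, E 0.246. Add prey in this order while the next type's profitability exceeds the intake rate on those already taken.
Rate on top 1: 0.09937. B: 0.444 > 0.09937 → include.
Rate on top 2: 0.1222. H: 0.38 > 0.1222 → include.
Rate on top 3: 0.1441. D: 0.3 > 0.1441 → include.
Rate on top 4: 0.1986. E: 0.246 > 0.1986 → include.
Optimal diet: G, B, H, D, E — 5 of 5 types.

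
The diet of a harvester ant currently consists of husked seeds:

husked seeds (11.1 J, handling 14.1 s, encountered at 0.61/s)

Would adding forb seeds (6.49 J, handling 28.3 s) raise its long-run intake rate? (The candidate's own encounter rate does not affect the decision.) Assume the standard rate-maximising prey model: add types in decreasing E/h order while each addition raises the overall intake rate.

No

Intake rate on the current diet: R = (0.61×11.1) / (1 + 0.61×14.1) = 6.771/9.601 = 0.7052 J/s.
Profitability of forb seeds: 6.49/28.3 = 0.2293 J/s.
0.2293 < 0.7052, so adding forb seeds would lower the average — exclude it.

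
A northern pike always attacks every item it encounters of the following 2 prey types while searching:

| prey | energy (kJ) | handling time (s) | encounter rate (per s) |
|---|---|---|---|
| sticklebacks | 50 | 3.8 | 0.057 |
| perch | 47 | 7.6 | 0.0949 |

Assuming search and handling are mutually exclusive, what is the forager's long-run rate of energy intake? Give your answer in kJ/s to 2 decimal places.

R = (0.057×50 + 0.0949×47) / (1 + 0.057×3.8 + 0.0949×7.6) = 7.31/1.938 = 3.772 kJ/s.

3.77 kJ/s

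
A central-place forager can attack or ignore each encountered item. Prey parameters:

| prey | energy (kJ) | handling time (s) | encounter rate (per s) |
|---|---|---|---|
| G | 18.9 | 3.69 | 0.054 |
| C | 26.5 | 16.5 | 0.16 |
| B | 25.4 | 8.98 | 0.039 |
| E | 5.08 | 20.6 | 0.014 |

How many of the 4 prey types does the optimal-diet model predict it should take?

Rank by E/h (kJ/s): G 5.12, B 2.83, C 1.61, E 0.247. Include each in turn until the next type's E/h falls below the running intake rate.
Rate on top 1: 0.851. B: 2.83 > 0.851 → include.
Rate on top 2: 1.298. C: 1.61 > 1.298 → include.
Rate on top 3: 1.492. E: 0.247 < 1.492 → exclude; stop.
Optimal diet: G, B, C — 3 of 4 types.

3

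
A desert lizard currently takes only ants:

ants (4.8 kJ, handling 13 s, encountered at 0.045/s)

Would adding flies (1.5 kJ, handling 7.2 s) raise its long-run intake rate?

Yes

Intake rate on the current diet: R = (0.045×4.8) / (1 + 0.045×13) = 0.216/1.585 = 0.1363 kJ/s.
Profitability of flies: 1.5/7.2 = 0.2083 kJ/s.
0.2083 > 0.1363, so adding flies raises the average — include it.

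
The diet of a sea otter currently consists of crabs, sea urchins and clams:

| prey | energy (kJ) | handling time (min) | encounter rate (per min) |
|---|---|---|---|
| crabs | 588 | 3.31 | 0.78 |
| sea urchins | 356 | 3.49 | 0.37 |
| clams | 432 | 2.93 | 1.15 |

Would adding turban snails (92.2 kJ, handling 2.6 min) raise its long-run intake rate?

No

Current rate: (0.78×588 + 0.37×356 + 1.15×432)/(1 + 0.78×3.31 + 0.37×3.49 + 1.15×2.93) = 131.9 kJ/min.
turban snails: E/h = 92.2/2.6 = 35.46 kJ/min.
Since 35.46 < R, time spent handling turban snails is better spent searching.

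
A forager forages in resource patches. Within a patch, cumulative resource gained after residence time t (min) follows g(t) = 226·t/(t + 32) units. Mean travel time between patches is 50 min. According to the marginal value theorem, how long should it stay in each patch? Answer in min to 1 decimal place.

Maximise g(t)/(T+t): set derivative to zero → g'(t)(T+t) = g(t).
g'(t) = 226·32/(t + 32)². Setting 226·32/(t+32)² = 226t/[(t+32)(50+t)] gives 32(50+t) = t(t+32), so t² = 32×50 = 1600.
t* = √1600 = 40 min.

40.0 min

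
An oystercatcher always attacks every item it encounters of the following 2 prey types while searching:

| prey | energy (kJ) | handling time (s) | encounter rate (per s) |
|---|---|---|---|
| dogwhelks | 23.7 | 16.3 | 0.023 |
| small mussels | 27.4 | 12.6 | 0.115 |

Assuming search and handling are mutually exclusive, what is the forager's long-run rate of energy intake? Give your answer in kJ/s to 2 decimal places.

1.31 kJ/s

Energy encountered per unit search time: 0.023×23.7 + 0.115×27.4 = 3.696 kJ/s.
Handling time per unit search time: 0.023×16.3 + 0.115×12.6 = 1.824.
Rate = 3.696/(1 + 1.824) = 1.309 kJ/s.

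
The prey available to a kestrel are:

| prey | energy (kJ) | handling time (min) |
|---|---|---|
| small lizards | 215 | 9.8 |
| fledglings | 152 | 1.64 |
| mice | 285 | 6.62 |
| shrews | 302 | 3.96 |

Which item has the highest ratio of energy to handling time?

fledglings

Profitability E/h (kJ/min): small lizards = 215/9.8 = 21.9, fledglings = 152/1.64 = 92.7, mice = 285/6.62 = 43.1, shrews = 302/3.96 = 76.3.
Ranked: fledglings > shrews > mice > small lizards.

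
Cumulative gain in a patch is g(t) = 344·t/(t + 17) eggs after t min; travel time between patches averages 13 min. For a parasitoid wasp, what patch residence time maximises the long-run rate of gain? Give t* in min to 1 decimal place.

Maximise g(t)/(T+t): set derivative to zero → g'(t)(T+t) = g(t).
g'(t) = 344·17/(t + 17)². Setting 344·17/(t+17)² = 344t/[(t+17)(13+t)] gives 17(13+t) = t(t+17), so t² = 17×13 = 221.
t* = √221 = 14.87 min.

14.9 min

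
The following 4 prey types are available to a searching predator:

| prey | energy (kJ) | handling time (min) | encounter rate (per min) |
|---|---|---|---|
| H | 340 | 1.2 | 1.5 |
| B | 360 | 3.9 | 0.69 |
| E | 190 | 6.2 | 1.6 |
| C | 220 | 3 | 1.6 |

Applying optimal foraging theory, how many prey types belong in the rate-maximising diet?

1

Profitabilities (E/h, kJ/min): H 283, B 92.3, C 73.3, E 30.6. Add prey in this order while the next type's profitability exceeds the intake rate on those already taken.
Rate on top 1: 182.1. B: 92.3 < 182.1 → exclude; stop.
Optimal diet: H — 1 of 4 types.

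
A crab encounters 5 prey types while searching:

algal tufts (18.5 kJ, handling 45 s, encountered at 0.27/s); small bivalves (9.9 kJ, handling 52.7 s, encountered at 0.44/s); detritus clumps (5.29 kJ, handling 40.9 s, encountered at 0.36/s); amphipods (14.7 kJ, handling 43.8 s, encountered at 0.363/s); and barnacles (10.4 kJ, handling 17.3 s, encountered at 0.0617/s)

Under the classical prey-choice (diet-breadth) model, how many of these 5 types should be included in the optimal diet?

E/h in descending order: barnacles 0.601, algal tufts 0.411, amphipods 0.336, small bivalves 0.188, detritus clumps 0.129 kJ/s. The optimal diet is the largest prefix of this list for which every included type satisfies E_i/h_i > R on the types above it.
Rate on top 1: 0.3104. algal tufts: 0.411 > 0.3104 → include.
Rate on top 2: 0.3965. amphipods: 0.336 < 0.3965 → exclude; stop.
Optimal diet: barnacles, algal tufts — 2 of 5 types.

2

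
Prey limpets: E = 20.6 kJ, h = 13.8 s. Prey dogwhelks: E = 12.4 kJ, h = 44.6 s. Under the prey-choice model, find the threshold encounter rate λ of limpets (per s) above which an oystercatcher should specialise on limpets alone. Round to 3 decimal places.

Drop dogwhelks once their profitability E₂/h₂ falls below the rate achievable on limpets alone: E₂/h₂ = λE₁/(1 + λh₁).
Solve for λ: λE₁h₂ = E₂(1 + λh₁) → λ(E₁h₂ − E₂h₁) = E₂ → λ = E₂/(E₁h₂ − E₂h₁).
λ = 12.4/(20.6×44.6 − 12.4×13.8) = 12.4/747.6 = 0.01659 per s.

0.017 per s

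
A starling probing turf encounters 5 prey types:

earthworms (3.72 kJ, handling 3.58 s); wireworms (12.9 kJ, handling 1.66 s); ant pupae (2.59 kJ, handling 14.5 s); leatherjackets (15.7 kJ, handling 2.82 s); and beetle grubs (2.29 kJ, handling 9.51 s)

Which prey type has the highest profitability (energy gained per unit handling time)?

wireworms

Profitability E/h (kJ/s): earthworms = 3.72/3.58 = 1.04, wireworms = 12.9/1.66 = 7.77, ant pupae = 2.59/14.5 = 0.179, leatherjackets = 15.7/2.82 = 5.57, beetle grubs = 2.29/9.51 = 0.241.
Ranked: wireworms > leatherjackets > earthworms > beetle grubs > ant pupae.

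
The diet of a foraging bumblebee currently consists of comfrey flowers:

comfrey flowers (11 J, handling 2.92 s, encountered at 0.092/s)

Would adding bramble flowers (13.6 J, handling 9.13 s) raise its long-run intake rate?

Current rate: (0.092×11)/(1 + 0.092×2.92) = 0.7977 J/s.
bramble flowers: E/h = 13.6/9.13 = 1.49 J/s.
Since 1.49 > R, including bramble flowers increases the long-run rate.

Yes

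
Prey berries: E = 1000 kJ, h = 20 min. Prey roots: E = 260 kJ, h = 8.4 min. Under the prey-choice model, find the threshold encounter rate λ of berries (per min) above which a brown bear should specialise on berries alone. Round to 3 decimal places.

0.081 per min

At the threshold, the rate on berries alone equals the profitability of roots: λ·1000/(1 + λ·20) = 260/8.4 = 30.95.
Rearranging, λ(1000 − 30.95×20) = 30.95, so λ = 30.95/381 = 0.08125 per min.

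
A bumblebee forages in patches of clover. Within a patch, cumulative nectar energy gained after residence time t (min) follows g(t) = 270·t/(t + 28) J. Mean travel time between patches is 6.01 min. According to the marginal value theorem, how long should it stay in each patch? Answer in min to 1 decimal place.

By the marginal value theorem, leave when the instantaneous gain rate g'(t) equals the habitat-wide average g(t)/(T + t).
g'(t) = 270·28/(t + 28)². Setting 270·28/(t+28)² = 270t/[(t+28)(6.01+t)] gives 28(6.01+t) = t(t+28), so t² = 28×6.01 = 168.3.
t* = √168.3 = 12.97 min.

13.0 min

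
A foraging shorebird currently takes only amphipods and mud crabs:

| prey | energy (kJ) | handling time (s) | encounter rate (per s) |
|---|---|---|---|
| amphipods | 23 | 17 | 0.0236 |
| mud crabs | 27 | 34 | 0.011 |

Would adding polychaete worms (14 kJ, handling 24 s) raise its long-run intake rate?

On amphipods and mud crabs alone, R = ΣλE/(1+Σλh) = 0.8398/1.775 = 0.4731 kJ/s.
Profitability of polychaete worms: 14/24 = 0.5833 kJ/s.
Since 0.5833 > R, including polychaete worms increases the long-run rate.

Yes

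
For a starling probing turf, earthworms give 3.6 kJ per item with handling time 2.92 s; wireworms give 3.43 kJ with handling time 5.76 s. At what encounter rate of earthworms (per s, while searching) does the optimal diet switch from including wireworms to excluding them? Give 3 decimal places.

At the threshold, the rate on earthworms alone equals the profitability of wireworms: λ·3.6/(1 + λ·2.92) = 3.43/5.76 = 0.5955.
Rearranging, λ(3.6 − 0.5955×2.92) = 0.5955, so λ = 0.5955/1.861 = 0.32 per s.

0.320 per s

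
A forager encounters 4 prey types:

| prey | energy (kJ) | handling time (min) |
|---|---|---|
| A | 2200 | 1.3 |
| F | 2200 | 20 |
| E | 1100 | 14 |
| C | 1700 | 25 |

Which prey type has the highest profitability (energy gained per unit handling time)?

A

Profitability E/h (kJ/min): A = 2200/1.3 = 1.69e+03, F = 2200/20 = 110, E = 1100/14 = 78.6, C = 1700/25 = 68.
Ranked: A > F > E > C.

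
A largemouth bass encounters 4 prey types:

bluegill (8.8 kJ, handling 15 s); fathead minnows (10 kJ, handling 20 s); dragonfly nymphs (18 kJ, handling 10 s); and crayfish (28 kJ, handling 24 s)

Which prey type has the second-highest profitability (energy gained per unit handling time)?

crayfish

Profitability E/h (kJ/s): bluegill = 8.8/15 = 0.587, fathead minnows = 10/20 = 0.5, dragonfly nymphs = 18/10 = 1.8, crayfish = 28/24 = 1.17.
Ranked: dragonfly nymphs > crayfish > bluegill > fathead minnows.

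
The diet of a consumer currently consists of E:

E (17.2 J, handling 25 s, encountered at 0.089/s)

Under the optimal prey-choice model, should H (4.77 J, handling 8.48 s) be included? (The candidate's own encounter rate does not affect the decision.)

Intake rate on the current diet: R = (0.089×17.2) / (1 + 0.089×25) = 1.531/3.225 = 0.4747 J/s.
Profitability of H: 4.77/8.48 = 0.5625 J/s.
0.5625 > 0.4747, so adding H raises the average — include it.

Yes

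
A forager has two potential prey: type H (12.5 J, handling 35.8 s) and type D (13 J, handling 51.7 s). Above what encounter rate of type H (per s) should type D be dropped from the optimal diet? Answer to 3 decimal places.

0.072 per s

The zero-one rule: include type D iff E₂/h₂ > λE₁/(1+λh₁). Equality gives the switch point.
λE₁h₂ = E₂ + λE₂h₁ ⇒ λ = E₂/(E₁h₂ − E₂h₁) = 13/(646.2 − 465.4) = 0.07188 per s.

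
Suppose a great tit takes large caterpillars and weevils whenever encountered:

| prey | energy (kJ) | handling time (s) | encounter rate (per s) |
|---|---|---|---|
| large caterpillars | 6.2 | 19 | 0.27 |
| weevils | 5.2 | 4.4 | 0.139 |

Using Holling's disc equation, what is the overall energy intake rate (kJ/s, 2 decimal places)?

Energy encountered per unit search time: 0.27×6.2 + 0.139×5.2 = 2.397 kJ/s.
Handling time per unit search time: 0.27×19 + 0.139×4.4 = 5.742.
Rate = 2.397/(1 + 5.742) = 0.3555 kJ/s.

0.36 kJ/s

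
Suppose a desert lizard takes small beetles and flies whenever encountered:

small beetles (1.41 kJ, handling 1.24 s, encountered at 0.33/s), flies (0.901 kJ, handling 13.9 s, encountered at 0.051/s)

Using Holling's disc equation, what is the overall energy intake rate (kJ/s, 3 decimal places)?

0.241 kJ/s

R = (0.33×1.41 + 0.051×0.901) / (1 + 0.33×1.24 + 0.051×13.9) = 0.5113/2.118 = 0.2414 kJ/s.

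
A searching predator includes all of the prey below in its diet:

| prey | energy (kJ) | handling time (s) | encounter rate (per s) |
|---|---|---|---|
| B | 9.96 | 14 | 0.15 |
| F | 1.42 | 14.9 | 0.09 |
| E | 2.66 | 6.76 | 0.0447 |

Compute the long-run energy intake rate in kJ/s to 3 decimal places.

0.367 kJ/s

R = (0.15×9.96 + 0.09×1.42 + 0.0447×2.66) / (1 + 0.15×14 + 0.09×14.9 + 0.0447×6.76) = 1.741/4.743 = 0.367 kJ/s.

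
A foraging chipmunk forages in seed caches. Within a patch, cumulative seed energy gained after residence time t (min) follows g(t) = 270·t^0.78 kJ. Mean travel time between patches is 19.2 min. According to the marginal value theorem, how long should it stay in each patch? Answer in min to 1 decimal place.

Maximise g(t)/(T+t): set derivative to zero → g'(t)(T+t) = g(t).
g'(t) = 0.78·270·t^-0.22. Setting 0.78·270·t^-0.22 = 270·t^0.78/(19.2+t) gives 0.78(19.2+t) = t, so 0.22·t = 0.78×19.2.
t* = 0.78×19.2/0.22 = 68.07 min.

68.1 min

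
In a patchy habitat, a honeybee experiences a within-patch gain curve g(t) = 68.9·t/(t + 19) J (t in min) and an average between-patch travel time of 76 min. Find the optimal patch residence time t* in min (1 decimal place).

38.0 min

Maximise g(t)/(T+t): set derivative to zero → g'(t)(T+t) = g(t).
g'(t) = 68.9·19/(t + 19)². Setting 68.9·19/(t+19)² = 68.9t/[(t+19)(76+t)] gives 19(76+t) = t(t+19), so t² = 19×76 = 1444.
t* = √1444 = 38 min.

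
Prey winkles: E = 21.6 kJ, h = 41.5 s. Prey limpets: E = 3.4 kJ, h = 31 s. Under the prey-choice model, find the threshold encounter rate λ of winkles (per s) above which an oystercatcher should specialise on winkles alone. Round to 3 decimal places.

0.006 per s

Drop limpets once their profitability E₂/h₂ falls below the rate achievable on winkles alone: E₂/h₂ = λE₁/(1 + λh₁).
Solve for λ: λE₁h₂ = E₂(1 + λh₁) → λ(E₁h₂ − E₂h₁) = E₂ → λ = E₂/(E₁h₂ − E₂h₁).
λ = 3.4/(21.6×31 − 3.4×41.5) = 3.4/528.5 = 0.006433 per s.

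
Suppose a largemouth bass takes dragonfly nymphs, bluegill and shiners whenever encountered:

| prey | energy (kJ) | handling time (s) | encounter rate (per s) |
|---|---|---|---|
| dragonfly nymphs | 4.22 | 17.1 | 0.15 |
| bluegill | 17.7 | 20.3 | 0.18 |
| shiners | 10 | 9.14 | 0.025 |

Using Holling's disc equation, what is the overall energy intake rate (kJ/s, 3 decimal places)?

R = Σλ_iE_i / (1 + Σλ_ih_i)
Numerator: 0.15×4.22 + 0.18×17.7 + 0.025×10 = 4.069
Denominator: 1 + 0.15×17.1 + 0.18×20.3 + 0.025×9.14 = 7.447
R = 4.069/7.447 = 0.5464 kJ/s

0.546 kJ/s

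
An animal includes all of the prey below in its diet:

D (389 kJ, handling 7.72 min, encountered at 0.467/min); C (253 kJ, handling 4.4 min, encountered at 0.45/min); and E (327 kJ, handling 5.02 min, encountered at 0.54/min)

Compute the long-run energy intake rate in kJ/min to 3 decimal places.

Energy encountered per unit search time: 0.467×389 + 0.45×253 + 0.54×327 = 472.1 kJ/min.
Handling time per unit search time: 0.467×7.72 + 0.45×4.4 + 0.54×5.02 = 8.296.
Rate = 472.1/(1 + 8.296) = 50.78 kJ/min.

50.784 kJ/min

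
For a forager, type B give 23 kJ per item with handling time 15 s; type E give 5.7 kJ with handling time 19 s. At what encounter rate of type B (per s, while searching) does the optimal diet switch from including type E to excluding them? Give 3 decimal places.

0.016 per s

Drop type E once their profitability E₂/h₂ falls below the rate achievable on type B alone: E₂/h₂ = λE₁/(1 + λh₁).
Solve for λ: λE₁h₂ = E₂(1 + λh₁) → λ(E₁h₂ − E₂h₁) = E₂ → λ = E₂/(E₁h₂ − E₂h₁).
λ = 5.7/(23×19 − 5.7×15) = 5.7/351.5 = 0.01622 per s.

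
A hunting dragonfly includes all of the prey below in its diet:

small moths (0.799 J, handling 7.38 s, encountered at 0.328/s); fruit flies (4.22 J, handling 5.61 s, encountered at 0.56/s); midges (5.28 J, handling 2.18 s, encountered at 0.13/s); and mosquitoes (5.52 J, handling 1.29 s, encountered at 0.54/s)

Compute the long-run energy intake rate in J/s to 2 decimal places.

R = (0.328×0.799 + 0.56×4.22 + 0.13×5.28 + 0.54×5.52) / (1 + 0.328×7.38 + 0.56×5.61 + 0.13×2.18 + 0.54×1.29) = 6.292/7.542 = 0.8343 J/s.

0.83 J/s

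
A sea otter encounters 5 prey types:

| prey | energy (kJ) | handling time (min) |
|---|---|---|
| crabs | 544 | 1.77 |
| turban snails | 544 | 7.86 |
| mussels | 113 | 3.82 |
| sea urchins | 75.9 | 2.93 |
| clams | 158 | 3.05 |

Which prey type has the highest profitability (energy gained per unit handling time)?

crabs

In descending order of E/h:
crabs: 544/1.77 = 307 kJ/min
turban snails: 544/7.86 = 69.2 kJ/min
clams: 158/3.05 = 51.8 kJ/min
mussels: 113/3.82 = 29.6 kJ/min
sea urchins: 75.9/2.93 = 25.9 kJ/min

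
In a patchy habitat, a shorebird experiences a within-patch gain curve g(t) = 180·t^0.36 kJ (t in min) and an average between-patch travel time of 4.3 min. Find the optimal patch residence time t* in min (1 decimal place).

2.4 min

Optimal t* satisfies g'(t*) = g(t*)/(T + t*).
g'(t) = 0.36·180·t^-0.64. Setting 0.36·180·t^-0.64 = 180·t^0.36/(4.3+t) gives 0.36(4.3+t) = t, so 0.64·t = 0.36×4.3.
t* = 0.36×4.3/0.64 = 2.419 min.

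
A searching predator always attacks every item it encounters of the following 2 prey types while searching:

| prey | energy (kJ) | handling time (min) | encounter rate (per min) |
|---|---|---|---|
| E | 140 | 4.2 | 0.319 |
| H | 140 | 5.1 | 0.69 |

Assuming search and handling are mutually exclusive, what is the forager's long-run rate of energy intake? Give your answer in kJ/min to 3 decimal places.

R = (0.319×140 + 0.69×140) / (1 + 0.319×4.2 + 0.69×5.1) = 141.3/5.859 = 24.11 kJ/min.

24.111 kJ/min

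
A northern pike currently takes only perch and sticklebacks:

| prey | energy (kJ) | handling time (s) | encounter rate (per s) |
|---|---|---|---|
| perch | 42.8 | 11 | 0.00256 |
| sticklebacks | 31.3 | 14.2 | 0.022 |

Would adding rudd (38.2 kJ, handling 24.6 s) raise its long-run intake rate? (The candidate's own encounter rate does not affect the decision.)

Yes

Current rate: (0.00256×42.8 + 0.022×31.3)/(1 + 0.00256×11 + 0.022×14.2) = 0.5954 kJ/s.
Profitability of rudd: 38.2/24.6 = 1.553 kJ/s.
Since 1.553 > R, including rudd increases the long-run rate.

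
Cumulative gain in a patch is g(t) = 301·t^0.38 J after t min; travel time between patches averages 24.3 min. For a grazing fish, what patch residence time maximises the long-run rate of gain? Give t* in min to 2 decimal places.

14.89 min

By the marginal value theorem, leave when the instantaneous gain rate g'(t) equals the habitat-wide average g(t)/(T + t).
g'(t) = 0.38·301·t^-0.62. Setting 0.38·301·t^-0.62 = 301·t^0.38/(24.3+t) gives 0.38(24.3+t) = t, so 0.62·t = 0.38×24.3.
t* = 0.38×24.3/0.62 = 14.89 min.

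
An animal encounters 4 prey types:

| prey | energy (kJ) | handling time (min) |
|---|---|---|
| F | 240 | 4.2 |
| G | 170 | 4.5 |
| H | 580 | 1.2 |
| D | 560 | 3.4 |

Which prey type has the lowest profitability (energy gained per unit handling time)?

In descending order of E/h:
H: 580/1.2 = 483 kJ/min
D: 560/3.4 = 165 kJ/min
F: 240/4.2 = 57.1 kJ/min
G: 170/4.5 = 37.8 kJ/min

G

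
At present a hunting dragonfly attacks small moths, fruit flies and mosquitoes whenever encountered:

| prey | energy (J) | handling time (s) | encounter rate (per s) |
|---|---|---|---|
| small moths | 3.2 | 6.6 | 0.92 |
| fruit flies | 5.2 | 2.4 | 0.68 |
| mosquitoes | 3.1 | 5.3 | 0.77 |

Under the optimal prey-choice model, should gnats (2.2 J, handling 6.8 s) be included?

On small moths, fruit flies and mosquitoes alone, R = ΣλE/(1+Σλh) = 8.867/12.79 = 0.6935 J/s.
gnats: E/h = 2.2/6.8 = 0.3235 J/s.
Since 0.3235 < R, time spent handling gnats is better spent searching.

No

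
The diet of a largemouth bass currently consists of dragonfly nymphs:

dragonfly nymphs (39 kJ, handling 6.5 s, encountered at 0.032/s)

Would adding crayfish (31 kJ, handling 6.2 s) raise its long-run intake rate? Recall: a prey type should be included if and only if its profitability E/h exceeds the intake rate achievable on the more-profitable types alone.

Yes

Intake rate on the current diet: R = (0.032×39) / (1 + 0.032×6.5) = 1.248/1.208 = 1.033 kJ/s.
Profitability of crayfish: 31/6.2 = 5 kJ/s.
5 > 1.033, so adding crayfish raises the average — include it.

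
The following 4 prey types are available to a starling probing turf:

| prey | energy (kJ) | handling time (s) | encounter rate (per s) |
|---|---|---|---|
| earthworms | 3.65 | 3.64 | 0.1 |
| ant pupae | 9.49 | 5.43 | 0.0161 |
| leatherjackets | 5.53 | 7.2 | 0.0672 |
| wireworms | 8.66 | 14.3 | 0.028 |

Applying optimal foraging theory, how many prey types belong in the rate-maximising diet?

4

E/h in descending order: ant pupae 1.75, earthworms 1, leatherjackets 0.768, wireworms 0.606 kJ/s. The optimal diet is the largest prefix of this list for which every included type satisfies E_i/h_i > R on the types above it.
Rate on top 1: 0.1405. earthworms: 1 > 0.1405 → include.
Rate on top 2: 0.3567. leatherjackets: 0.768 > 0.3567 → include.
Rate on top 3: 0.4596. wireworms: 0.606 > 0.4596 → include.
Optimal diet: ant pupae, earthworms, leatherjackets, wireworms — 4 of 4 types.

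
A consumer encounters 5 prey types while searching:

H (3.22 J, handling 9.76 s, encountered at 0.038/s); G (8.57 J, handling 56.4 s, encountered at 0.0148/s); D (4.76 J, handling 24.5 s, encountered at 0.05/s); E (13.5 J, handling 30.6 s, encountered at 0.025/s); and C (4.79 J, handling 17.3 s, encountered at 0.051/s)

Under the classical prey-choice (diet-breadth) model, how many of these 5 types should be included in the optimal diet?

3

E/h in descending order: E 0.441, H 0.33, C 0.277, D 0.194, G 0.152 J/s. The optimal diet is the largest prefix of this list for which every included type satisfies E_i/h_i > R on the types above it.
Rate on top 1: 0.1912. H: 0.33 > 0.1912 → include.
Rate on top 2: 0.2153. C: 0.277 > 0.2153 → include.
Rate on top 3: 0.2333. D: 0.194 < 0.2333 → exclude; stop.
Optimal diet: E, H, C — 3 of 5 types.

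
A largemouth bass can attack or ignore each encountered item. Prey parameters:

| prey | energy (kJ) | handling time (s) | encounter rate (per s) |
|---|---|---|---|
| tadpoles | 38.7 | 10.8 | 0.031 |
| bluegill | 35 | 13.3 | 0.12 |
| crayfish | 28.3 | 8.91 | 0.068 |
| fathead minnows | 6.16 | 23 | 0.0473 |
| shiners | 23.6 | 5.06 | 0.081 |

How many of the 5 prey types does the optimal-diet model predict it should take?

Rank by E/h (kJ/s): shiners 4.66, tadpoles 3.58, crayfish 3.18, bluegill 2.63, fathead minnows 0.268. Include each in turn until the next type's E/h falls below the running intake rate.
Rate on top 1: 1.356. tadpoles: 3.58 > 1.356 → include.
Rate on top 2: 1.783. crayfish: 3.18 > 1.783 → include.
Rate on top 3: 2.142. bluegill: 2.63 > 2.142 → include.
Rate on top 4: 2.34. fathead minnows: 0.268 < 2.34 → exclude; stop.
Optimal diet: shiners, tadpoles, crayfish, bluegill — 4 of 5 types.

4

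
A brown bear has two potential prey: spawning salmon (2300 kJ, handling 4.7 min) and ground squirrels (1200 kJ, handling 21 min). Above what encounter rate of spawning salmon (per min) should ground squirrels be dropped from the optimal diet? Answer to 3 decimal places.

Drop ground squirrels once their profitability E₂/h₂ falls below the rate achievable on spawning salmon alone: E₂/h₂ = λE₁/(1 + λh₁).
Solve for λ: λE₁h₂ = E₂(1 + λh₁) → λ(E₁h₂ − E₂h₁) = E₂ → λ = E₂/(E₁h₂ − E₂h₁).
λ = 1200/(2300×21 − 1200×4.7) = 1200/4.266e+04 = 0.02813 per min.

0.028 per min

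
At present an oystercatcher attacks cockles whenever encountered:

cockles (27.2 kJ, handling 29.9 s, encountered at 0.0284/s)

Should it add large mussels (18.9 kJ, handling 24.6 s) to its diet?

Yes

Intake rate on the current diet: R = (0.0284×27.2) / (1 + 0.0284×29.9) = 0.7725/1.849 = 0.4177 kJ/s.
large mussels: E/h = 18.9/24.6 = 0.7683 kJ/s.
0.7683 > 0.4177, so adding large mussels raises the average — include it.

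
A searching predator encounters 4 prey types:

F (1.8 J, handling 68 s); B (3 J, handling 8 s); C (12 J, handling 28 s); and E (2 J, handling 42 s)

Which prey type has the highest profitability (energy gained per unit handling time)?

Profitability E/h (J/s): F = 1.8/68 = 0.0265, B = 3/8 = 0.375, C = 12/28 = 0.429, E = 2/42 = 0.0476.
Ranked: C > B > E > F.

C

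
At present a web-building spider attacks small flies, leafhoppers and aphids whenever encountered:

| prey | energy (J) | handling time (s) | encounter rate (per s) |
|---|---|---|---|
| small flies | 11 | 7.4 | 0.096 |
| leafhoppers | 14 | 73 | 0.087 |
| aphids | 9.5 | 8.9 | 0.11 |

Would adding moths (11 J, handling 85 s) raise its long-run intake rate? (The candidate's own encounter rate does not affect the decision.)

No

Current rate: (0.096×11 + 0.087×14 + 0.11×9.5)/(1 + 0.096×7.4 + 0.087×73 + 0.11×8.9) = 0.3671 J/s.
moths: E/h = 11/85 = 0.1294 J/s.
0.1294 < 0.3671, so adding moths would lower the average — exclude it.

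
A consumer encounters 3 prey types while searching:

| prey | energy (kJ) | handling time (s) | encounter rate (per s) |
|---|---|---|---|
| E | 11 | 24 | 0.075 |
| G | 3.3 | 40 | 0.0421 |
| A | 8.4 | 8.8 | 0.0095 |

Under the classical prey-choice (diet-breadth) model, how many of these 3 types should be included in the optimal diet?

2

Rank by E/h (kJ/s): A 0.955, E 0.458, G 0.0825. Include each in turn until the next type's E/h falls below the running intake rate.
Rate on top 1: 0.07364. E: 0.458 > 0.07364 → include.
Rate on top 2: 0.3138. G: 0.0825 < 0.3138 → exclude; stop.
Optimal diet: A, E — 2 of 3 types.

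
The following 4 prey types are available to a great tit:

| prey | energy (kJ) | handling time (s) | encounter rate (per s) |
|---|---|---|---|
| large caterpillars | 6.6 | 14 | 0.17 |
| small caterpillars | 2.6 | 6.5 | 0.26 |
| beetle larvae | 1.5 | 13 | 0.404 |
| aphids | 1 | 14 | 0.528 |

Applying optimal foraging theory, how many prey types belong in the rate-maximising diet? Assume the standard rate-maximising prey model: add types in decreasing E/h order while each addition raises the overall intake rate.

2

Rank by E/h (kJ/s): large caterpillars 0.471, small caterpillars 0.4, beetle larvae 0.115, aphids 0.0714. Include each in turn until the next type's E/h falls below the running intake rate.
Rate on top 1: 0.332. small caterpillars: 0.4 > 0.332 → include.
Rate on top 2: 0.3546. beetle larvae: 0.115 < 0.3546 → exclude; stop.
Optimal diet: large caterpillars, small caterpillars — 2 of 4 types.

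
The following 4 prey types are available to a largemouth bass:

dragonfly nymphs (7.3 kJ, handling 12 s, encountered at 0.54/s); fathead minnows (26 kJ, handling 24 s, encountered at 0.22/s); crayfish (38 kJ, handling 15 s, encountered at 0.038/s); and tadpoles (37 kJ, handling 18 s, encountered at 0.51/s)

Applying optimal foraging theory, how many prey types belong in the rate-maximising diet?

2

E/h in descending order: crayfish 2.53, tadpoles 2.06, fathead minnows 1.08, dragonfly nymphs 0.608 kJ/s. The optimal diet is the largest prefix of this list for which every included type satisfies E_i/h_i > R on the types above it.
Rate on top 1: 0.9197. tadpoles: 2.06 > 0.9197 → include.
Rate on top 2: 1.89. fathead minnows: 1.08 < 1.89 → exclude; stop.
Optimal diet: crayfish, tadpoles — 2 of 4 types.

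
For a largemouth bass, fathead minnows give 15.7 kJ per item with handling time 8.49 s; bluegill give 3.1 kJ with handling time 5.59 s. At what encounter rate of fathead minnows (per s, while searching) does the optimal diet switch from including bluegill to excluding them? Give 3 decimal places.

0.050 per s

Drop bluegill once their profitability E₂/h₂ falls below the rate achievable on fathead minnows alone: E₂/h₂ = λE₁/(1 + λh₁).
Solve for λ: λE₁h₂ = E₂(1 + λh₁) → λ(E₁h₂ − E₂h₁) = E₂ → λ = E₂/(E₁h₂ − E₂h₁).
λ = 3.1/(15.7×5.59 − 3.1×8.49) = 3.1/61.44 = 0.05045 per s.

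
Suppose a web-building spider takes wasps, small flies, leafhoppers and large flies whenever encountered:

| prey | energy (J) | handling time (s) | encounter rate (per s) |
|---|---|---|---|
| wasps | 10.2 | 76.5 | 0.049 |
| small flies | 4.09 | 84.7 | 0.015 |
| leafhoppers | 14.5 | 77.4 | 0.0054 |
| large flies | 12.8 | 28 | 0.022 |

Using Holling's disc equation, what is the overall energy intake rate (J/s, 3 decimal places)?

0.131 J/s

R = (0.049×10.2 + 0.015×4.09 + 0.0054×14.5 + 0.022×12.8) / (1 + 0.049×76.5 + 0.015×84.7 + 0.0054×77.4 + 0.022×28) = 0.9211/7.053 = 0.1306 J/s.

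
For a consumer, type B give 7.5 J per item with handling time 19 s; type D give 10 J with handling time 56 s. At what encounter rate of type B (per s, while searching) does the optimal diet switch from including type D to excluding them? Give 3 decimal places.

0.043 per s

At the threshold, the rate on type B alone equals the profitability of type D: λ·7.5/(1 + λ·19) = 10/56 = 0.1786.
Rearranging, λ(7.5 − 0.1786×19) = 0.1786, so λ = 0.1786/4.107 = 0.04348 per s.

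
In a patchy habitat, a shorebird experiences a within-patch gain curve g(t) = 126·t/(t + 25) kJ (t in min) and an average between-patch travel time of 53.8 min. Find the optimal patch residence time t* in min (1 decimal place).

Maximise g(t)/(T+t): set derivative to zero → g'(t)(T+t) = g(t).
g'(t) = 126·25/(t + 25)². Setting 126·25/(t+25)² = 126t/[(t+25)(53.8+t)] gives 25(53.8+t) = t(t+25), so t² = 25×53.8 = 1345.
t* = √1345 = 36.67 min.

36.7 min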